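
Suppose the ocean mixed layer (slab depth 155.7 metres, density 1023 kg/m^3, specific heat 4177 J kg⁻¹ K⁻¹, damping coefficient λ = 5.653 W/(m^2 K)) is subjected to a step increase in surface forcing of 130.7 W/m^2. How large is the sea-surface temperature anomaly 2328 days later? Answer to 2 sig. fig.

Areal heat capacity C = ρ c_p D = 1023 × 4177 × 155.7 = 6.65×10^8 J m⁻² K⁻¹.
τ = C / λ = 6.65×10^8 / 5.653 = 1.18×10^8 s.
Equilibrium anomaly ΔT_eq = F / λ = 130.7 / 5.653 = 23.1 K.
t = 2328 days = 2.01×10^8 s, so t/τ = 1.71.
ΔT(t) = ΔT_eq (1 − e^(−t/τ)) = 23.1 × (1 − e^−1.71) = 18.9 K.

19 K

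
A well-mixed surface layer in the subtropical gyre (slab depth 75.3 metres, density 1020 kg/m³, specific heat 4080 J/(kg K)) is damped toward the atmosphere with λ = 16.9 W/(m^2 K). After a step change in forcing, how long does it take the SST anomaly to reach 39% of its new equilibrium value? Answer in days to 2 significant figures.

Areal heat capacity C = ρ c_p D = 1020 × 4080 × 75.3 = 3.13×10^8 J/(m²·K).
τ = C / λ = 3.13×10^8 / 16.9 = 1.85×10^7 s.
Fraction reached: 1 − e^(−t/τ) = 0.39 ⇒ t = −τ ln(1 − 0.39) = τ × 0.494.
t = 9.17×10^6 s = 106 days.

110 days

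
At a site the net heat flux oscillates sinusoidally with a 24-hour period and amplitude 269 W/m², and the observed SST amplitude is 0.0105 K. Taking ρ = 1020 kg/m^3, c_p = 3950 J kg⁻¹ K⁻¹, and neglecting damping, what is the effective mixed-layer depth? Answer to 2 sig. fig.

87 m

ω = 2π / 86400 s = 7.27×10^-5 s⁻¹.
Required C = F₀ / (A ω) = 269 / (0.0105 × 7.27×10^-5) = 3.52×10^8 J/(m²·K).
D = C / (ρ c_p) = 3.52×10^8 / (1020 × 3950) = 87.4 m.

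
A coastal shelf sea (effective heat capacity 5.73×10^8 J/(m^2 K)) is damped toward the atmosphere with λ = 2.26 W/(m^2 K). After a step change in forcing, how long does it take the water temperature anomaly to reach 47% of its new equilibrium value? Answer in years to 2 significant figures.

5.1 years

Areal heat capacity C = 5.73×10^8 J/(m^2 K) (given).
τ = C / λ = 5.73×10^8 / 2.26 = 2.54×10^8 s.
Fraction reached: 1 − e^(−t/τ) = 0.47 ⇒ t = −τ ln(1 − 0.47) = τ × 0.635.
t = 1.61×10^8 s = 5.10 years.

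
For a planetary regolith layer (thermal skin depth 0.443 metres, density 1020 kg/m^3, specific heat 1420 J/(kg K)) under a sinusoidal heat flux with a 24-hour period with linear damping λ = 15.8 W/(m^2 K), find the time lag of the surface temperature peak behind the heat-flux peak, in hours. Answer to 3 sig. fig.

4.75 hours

Areal heat capacity C = ρ c_p D = 1020 × 1420 × 0.443 = 6.42×10^5 J m⁻² K⁻¹.
ω = 2π / 86400 s = 7.27×10^-5 s⁻¹.
Phase lag φ = arctan(Cω/λ) = arctan(46.7/15.8) = 1.24 rad.
Time lag = φ / ω = 1.24 / 7.27×10^-5 = 17100 s = 4.75 hours.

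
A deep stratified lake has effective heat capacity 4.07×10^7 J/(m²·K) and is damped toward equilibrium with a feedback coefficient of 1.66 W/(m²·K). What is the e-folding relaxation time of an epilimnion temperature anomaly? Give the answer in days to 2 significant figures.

Areal heat capacity C = 4.07×10^7 J/(m²·K) (given).
Relaxation time τ = C / λ = 4.07×10^7 / 1.66 = 2.45×10^7 s.
In days: 2.45×10^7 s / (86400 s/day) = 284 days.

280 days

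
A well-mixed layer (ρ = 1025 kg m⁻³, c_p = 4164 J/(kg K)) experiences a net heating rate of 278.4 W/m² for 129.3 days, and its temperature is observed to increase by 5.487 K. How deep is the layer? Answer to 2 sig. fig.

130 m

Heat input Q = F Δt = 278.4 × 1.12×10^7 s = 3.11×10^9 J/m².
Required areal heat capacity C = Q / ΔT = 5.67×10^8 J/(m²·K).
Depth D = C / (ρ c_p) = 5.67×10^8 / (1025 × 4164) = 133 m.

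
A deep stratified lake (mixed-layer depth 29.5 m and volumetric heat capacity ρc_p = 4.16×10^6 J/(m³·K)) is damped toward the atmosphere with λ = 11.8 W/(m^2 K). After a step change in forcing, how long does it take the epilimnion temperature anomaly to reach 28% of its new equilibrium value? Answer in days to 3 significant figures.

39.5 days

Areal heat capacity C = ρc_p × D = 4.16×10^6 × 29.5 = 1.23×10^8 J/(m²·K).
τ = C / λ = 1.23×10^8 / 11.8 = 1.04×10^7 s.
Fraction reached: 1 − e^(−t/τ) = 0.28 ⇒ t = −τ ln(1 − 0.28) = τ × 0.329.
t = 3.42×10^6 s = 39.5 days.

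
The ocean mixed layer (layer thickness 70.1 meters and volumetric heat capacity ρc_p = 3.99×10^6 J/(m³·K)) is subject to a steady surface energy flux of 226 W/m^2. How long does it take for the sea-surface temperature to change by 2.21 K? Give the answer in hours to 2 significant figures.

Areal heat capacity C = ρc_p × D = 3.99×10^6 × 70.1 = 2.80×10^8 J/(m^2 K).
Time required: Δt = C ΔT / F = 2.80×10^8 × 2.21 / 226 = 2.74×10^6 s.
In hours: 2.74×10^6 s / (3600 s/hour) = 760 hours.

760 hours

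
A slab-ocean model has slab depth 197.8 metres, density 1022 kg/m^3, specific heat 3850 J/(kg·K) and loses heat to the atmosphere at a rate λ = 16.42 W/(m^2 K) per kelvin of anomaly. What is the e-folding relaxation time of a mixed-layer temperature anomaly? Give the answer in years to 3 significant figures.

1.50 years

Areal heat capacity C = ρ c_p D = 1022 × 3850 × 197.8 = 7.78×10^8 J m⁻² K⁻¹.
Relaxation time τ = C / λ = 7.78×10^8 / 16.42 = 4.74×10^7 s.
In years: 4.74×10^7 s / (3.156×10^7 s/year) = 1.50 years.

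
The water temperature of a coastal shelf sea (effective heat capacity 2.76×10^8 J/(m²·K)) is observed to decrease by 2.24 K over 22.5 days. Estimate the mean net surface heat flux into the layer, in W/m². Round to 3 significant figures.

-318

Areal heat capacity C = 2.76×10^8 J/(m²·K) (given).
Required heat per unit area: Q = C ΔT = 2.76×10^8 × -2.24 = -6.18×10^8 J/m².
Flux F = Q / Δt = -6.18×10^8 / 1.94×10^6 s = -318 W/m².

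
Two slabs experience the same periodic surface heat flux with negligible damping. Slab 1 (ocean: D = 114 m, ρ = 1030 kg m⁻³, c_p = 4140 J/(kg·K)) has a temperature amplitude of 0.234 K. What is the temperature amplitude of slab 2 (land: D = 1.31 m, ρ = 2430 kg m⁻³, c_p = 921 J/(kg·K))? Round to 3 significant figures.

C_ocean = 4.86×10^8 J/(m²·K); C_land = 2.93×10^6 J/(m²·K).
A ∝ 1/C ⇒ A_land = A_ocean × C_ocean/C_land = 0.234 × 166 = 38.8 K.

38.8 K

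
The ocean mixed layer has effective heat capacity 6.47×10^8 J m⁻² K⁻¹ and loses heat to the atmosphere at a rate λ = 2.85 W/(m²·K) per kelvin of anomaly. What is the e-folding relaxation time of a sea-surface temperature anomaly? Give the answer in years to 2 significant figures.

Areal heat capacity C = 6.47×10^8 J m⁻² K⁻¹ (given).
Relaxation time τ = C / λ = 6.47×10^8 / 2.85 = 2.27×10^8 s.
In years: 2.27×10^8 s / (3.156×10^7 s/year) = 7.19 years.

7.2 years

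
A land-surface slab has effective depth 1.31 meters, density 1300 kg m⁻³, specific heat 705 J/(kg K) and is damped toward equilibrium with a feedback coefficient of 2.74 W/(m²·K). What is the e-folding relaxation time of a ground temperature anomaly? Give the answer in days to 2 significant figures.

5.1 days

Areal heat capacity C = ρ c_p D = 1300 × 705 × 1.31 = 1.20×10^6 J/(m^2 K).
Relaxation time τ = C / λ = 1.20×10^6 / 2.74 = 4.38×10^5 s.
In days: 4.38×10^5 s / (86400 s/day) = 5.07 days.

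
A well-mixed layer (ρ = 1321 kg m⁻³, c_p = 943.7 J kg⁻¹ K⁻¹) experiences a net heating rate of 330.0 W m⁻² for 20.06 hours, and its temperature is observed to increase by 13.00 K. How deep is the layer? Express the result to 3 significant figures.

Heat input Q = F Δt = 330.0 × 72200 s = 2.38×10^7 J/m².
Required areal heat capacity C = Q / ΔT = 1.83×10^6 J/(m²·K).
Depth D = C / (ρ c_p) = 1.83×10^6 / (1321 × 943.7) = 1.47 m.

1.47 m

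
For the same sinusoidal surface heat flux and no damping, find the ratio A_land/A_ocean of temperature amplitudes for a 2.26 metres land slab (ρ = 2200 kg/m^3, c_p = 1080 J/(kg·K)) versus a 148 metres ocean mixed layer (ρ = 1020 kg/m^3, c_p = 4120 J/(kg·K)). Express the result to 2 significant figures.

C_ocean = 1020 × 4120 × 148 = 6.22×10^8 J/(m²·K).
C_land = 2200 × 1080 × 2.26 = 5.37×10^6 J/(m²·K).
Undamped amplitude ∝ 1/C, so A_land/A_ocean = C_ocean/C_land = 116.

120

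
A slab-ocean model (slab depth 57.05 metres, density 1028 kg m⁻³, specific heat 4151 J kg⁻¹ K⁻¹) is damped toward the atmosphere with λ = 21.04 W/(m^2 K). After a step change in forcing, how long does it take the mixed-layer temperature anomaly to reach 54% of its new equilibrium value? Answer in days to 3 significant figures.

Areal heat capacity C = ρ c_p D = 1028 × 4151 × 57.05 = 2.43×10^8 J/(m^2 K).
τ = C / λ = 2.43×10^8 / 21.04 = 1.16×10^7 s.
Fraction reached: 1 − e^(−t/τ) = 0.54 ⇒ t = −τ ln(1 − 0.54) = τ × 0.777.
t = 8.98×10^6 s = 104 days.

104 days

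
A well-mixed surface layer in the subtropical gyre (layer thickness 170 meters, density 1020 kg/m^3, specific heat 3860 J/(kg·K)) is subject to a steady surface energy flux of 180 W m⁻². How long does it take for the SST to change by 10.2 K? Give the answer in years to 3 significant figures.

1.20 years

Areal heat capacity C = ρ c_p D = 1020 × 3860 × 170 = 6.69×10^8 J/(m²·K).
Time required: Δt = C ΔT / F = 6.69×10^8 × 10.2 / 180 = 3.79×10^7 s.
In years: 3.79×10^7 s / (3.156×10^7 s/year) = 1.20 years.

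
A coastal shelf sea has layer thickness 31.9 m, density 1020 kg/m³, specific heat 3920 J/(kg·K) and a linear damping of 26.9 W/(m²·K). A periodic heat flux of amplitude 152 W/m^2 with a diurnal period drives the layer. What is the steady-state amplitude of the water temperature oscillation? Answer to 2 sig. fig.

0.016 K

Areal heat capacity C = ρ c_p D = 1020 × 3920 × 31.9 = 1.28×10^8 J m⁻² K⁻¹.
Angular frequency ω = 2π / T = 2π / 86400 s = 7.27×10^-5 s⁻¹.
√((Cω)² + λ²) = √((9280)² + 26.9²) = 9280 W/(m²·K).
Amplitude A = F₀ / √((Cω)²+λ²) = 152 / 9280 = 0.0164 K.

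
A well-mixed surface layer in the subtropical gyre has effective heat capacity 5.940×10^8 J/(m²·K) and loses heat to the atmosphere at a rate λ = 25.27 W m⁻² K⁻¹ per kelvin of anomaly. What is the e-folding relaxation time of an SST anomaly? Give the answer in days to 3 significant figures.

Areal heat capacity C = 5.940×10^8 J/(m²·K) (given).
Relaxation time τ = C / λ = 5.94×10^8 / 25.27 = 2.35×10^7 s.
In days: 2.35×10^7 s / (86400 s/day) = 272 days.

272 days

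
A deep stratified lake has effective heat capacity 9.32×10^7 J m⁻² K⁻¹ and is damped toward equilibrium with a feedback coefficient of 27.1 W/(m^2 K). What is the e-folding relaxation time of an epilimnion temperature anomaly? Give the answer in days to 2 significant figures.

40 days

Areal heat capacity C = 9.32×10^7 J m⁻² K⁻¹ (given).
Relaxation time τ = C / λ = 9.32×10^7 / 27.1 = 3.44×10^6 s.
In days: 3.44×10^6 s / (86400 s/day) = 39.8 days.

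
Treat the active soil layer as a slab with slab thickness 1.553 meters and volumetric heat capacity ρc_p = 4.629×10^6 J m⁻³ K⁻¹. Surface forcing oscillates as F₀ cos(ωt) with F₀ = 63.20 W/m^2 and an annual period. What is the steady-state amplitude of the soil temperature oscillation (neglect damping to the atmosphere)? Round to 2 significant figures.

44 K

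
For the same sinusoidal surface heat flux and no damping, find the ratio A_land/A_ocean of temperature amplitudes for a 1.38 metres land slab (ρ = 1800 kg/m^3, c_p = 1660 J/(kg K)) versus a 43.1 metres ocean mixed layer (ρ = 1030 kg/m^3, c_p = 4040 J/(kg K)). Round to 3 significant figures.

43.5

C_ocean = 1030 × 4040 × 43.1 = 1.79×10^8 J/(m²·K).
C_land = 1800 × 1660 × 1.38 = 4.12×10^6 J/(m²·K).
Undamped amplitude ∝ 1/C, so A_land/A_ocean = C_ocean/C_land = 43.5.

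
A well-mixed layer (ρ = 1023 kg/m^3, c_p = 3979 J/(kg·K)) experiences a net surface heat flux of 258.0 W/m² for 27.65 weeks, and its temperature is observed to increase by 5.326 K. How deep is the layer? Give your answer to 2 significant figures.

200 m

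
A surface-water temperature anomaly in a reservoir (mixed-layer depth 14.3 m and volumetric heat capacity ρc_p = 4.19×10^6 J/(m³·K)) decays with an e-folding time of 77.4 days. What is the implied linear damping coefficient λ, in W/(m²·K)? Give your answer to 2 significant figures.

9.0

Areal heat capacity C = ρc_p × D = 4.19×10^6 × 14.3 = 5.99×10^7 J/(m^2 K).
τ = 77.4 days = 6.69×10^6 s.
λ = C / τ = 5.99×10^7 / 6.69×10^6 = 8.96 W/(m²·K).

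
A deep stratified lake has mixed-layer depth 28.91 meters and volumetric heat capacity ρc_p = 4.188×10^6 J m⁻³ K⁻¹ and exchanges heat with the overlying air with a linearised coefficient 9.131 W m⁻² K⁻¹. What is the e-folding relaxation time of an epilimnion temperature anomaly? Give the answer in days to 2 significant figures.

150 days

Areal heat capacity C = ρc_p × D = 4.188×10^6 × 28.91 = 1.21×10^8 J m⁻² K⁻¹.
Relaxation time τ = C / λ = 1.21×10^8 / 9.131 = 1.33×10^7 s.
In days: 1.33×10^7 s / (86400 s/day) = 153 days.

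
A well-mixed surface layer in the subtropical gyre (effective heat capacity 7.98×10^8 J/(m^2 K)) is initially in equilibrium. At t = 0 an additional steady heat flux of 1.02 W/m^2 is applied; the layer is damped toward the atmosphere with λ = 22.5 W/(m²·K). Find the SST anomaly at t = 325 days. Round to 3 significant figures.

Areal heat capacity C = 7.98×10^8 J/(m^2 K) (given).
τ = C / λ = 7.98×10^8 / 22.5 = 3.55×10^7 s.
Equilibrium anomaly ΔT_eq = F / λ = 1.02 / 22.5 = 0.0453 K.
t = 325 days = 2.81×10^7 s, so t/τ = 0.792.
ΔT(t) = ΔT_eq (1 − e^(−t/τ)) = 0.0453 × (1 − e^−0.792) = 0.0248 K.

0.0248 K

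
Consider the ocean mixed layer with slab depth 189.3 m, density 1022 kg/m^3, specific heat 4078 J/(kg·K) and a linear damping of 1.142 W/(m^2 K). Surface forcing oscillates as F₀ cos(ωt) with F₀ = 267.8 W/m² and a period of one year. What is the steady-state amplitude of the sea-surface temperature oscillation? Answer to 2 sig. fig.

1.7 K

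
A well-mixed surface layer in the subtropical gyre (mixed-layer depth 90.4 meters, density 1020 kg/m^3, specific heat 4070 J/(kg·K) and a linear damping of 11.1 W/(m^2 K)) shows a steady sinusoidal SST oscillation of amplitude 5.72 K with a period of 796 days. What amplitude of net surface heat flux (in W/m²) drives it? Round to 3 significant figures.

206

Areal heat capacity C = ρ c_p D = 1020 × 4070 × 90.4 = 3.75×10^8 J m⁻² K⁻¹.
ω = 2π / 6.88×10^7 s = 9.14×10^-8 s⁻¹.
√((Cω)² + λ²) = √((34.3)² + 11.1²) = 36.0 W/(m²·K).
F₀ = A × √((Cω)²+λ²) = 5.72 × 36.0 = 206 W/m².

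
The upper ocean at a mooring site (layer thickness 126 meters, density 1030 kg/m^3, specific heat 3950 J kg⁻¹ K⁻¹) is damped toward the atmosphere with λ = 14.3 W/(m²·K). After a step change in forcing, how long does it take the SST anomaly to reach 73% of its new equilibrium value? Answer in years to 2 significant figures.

Areal heat capacity C = ρ c_p D = 1030 × 3950 × 126 = 5.13×10^8 J/(m²·K).
τ = C / λ = 5.13×10^8 / 14.3 = 3.58×10^7 s.
Fraction reached: 1 − e^(−t/τ) = 0.73 ⇒ t = −τ ln(1 − 0.73) = τ × 1.31.
t = 4.69×10^7 s = 1.49 years.

1.5 years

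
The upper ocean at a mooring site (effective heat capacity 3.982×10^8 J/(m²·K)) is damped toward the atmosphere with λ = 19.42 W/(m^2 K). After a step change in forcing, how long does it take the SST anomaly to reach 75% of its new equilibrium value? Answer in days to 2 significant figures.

Areal heat capacity C = 3.982×10^8 J/(m²·K) (given).
τ = C / λ = 3.98×10^8 / 19.42 = 2.05×10^7 s.
Fraction reached: 1 − e^(−t/τ) = 0.75 ⇒ t = −τ ln(1 − 0.75) = τ × 1.39.
t = 2.84×10^7 s = 329 days.

330 days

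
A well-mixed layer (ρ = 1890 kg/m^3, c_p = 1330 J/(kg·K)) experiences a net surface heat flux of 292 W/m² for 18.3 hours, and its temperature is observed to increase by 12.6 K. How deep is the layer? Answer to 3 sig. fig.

Heat input Q = F Δt = 292 × 65900 s = 1.92×10^7 J/m².
Required areal heat capacity C = Q / ΔT = 1.53×10^6 J/(m²·K).
Depth D = C / (ρ c_p) = 1.53×10^6 / (1890 × 1330) = 0.607 m.

0.607 m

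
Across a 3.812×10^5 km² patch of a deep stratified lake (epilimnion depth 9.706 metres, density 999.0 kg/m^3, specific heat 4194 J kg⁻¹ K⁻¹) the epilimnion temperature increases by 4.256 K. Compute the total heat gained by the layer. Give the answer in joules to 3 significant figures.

Areal heat capacity C = ρ c_p D = 999.0 × 4194 × 9.706 = 4.07×10^7 J/(m^2 K).
Heat per unit area: q = C ΔT = 4.07×10^7 × 4.256 = 1.73×10^8 J/m².
Total heat: Q = q × A = 1.73×10^8 × (3.812×10^5 × 10⁶ m²) = 6.60×10^19 J.

6.60×10^19 J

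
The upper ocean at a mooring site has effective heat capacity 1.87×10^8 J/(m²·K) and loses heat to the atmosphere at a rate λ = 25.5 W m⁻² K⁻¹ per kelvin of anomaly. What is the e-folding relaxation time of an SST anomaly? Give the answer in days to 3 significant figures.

Areal heat capacity C = 1.87×10^8 J/(m²·K) (given).
Relaxation time τ = C / λ = 1.87×10^8 / 25.5 = 7.33×10^6 s.
In days: 7.33×10^6 s / (86400 s/day) = 84.9 days.

84.9 days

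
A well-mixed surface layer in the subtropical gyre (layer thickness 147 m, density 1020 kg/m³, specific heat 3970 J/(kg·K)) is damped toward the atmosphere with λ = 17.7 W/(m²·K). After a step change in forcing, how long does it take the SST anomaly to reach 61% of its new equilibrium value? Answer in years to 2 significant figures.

Areal heat capacity C = ρ c_p D = 1020 × 3970 × 147 = 5.95×10^8 J m⁻² K⁻¹.
τ = C / λ = 5.95×10^8 / 17.7 = 3.36×10^7 s.
Fraction reached: 1 − e^(−t/τ) = 0.61 ⇒ t = −τ ln(1 − 0.61) = τ × 0.942.
t = 3.17×10^7 s = 1.00 years.

1.0 years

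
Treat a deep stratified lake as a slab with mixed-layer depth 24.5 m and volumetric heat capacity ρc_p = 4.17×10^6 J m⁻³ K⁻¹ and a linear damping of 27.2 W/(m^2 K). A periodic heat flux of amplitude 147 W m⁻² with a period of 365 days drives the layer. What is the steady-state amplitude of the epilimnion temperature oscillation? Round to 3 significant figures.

Areal heat capacity C = ρc_p × D = 4.17×10^6 × 24.5 = 1.02×10^8 J m⁻² K⁻¹.
Angular frequency ω = 2π / T = 2π / 3.15×10^7 s = 1.99×10^-7 s⁻¹.
√((Cω)² + λ²) = √((20.4)² + 27.2²) = 34.0 W/(m²·K).
Amplitude A = F₀ / √((Cω)²+λ²) = 147 / 34.0 = 4.33 K.

4.33 K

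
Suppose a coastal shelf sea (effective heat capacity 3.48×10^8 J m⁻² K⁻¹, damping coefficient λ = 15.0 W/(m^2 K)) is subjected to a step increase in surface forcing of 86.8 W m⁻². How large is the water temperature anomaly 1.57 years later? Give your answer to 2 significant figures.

Areal heat capacity C = 3.48×10^8 J m⁻² K⁻¹ (given).
τ = C / λ = 3.48×10^8 / 15.0 = 2.32×10^7 s.
Equilibrium anomaly ΔT_eq = F / λ = 86.8 / 15.0 = 5.79 K.
t = 1.57 years = 4.95×10^7 s, so t/τ = 2.14.
ΔT(t) = ΔT_eq (1 − e^(−t/τ)) = 5.79 × (1 − e^−2.14) = 5.10 K.

5.1 K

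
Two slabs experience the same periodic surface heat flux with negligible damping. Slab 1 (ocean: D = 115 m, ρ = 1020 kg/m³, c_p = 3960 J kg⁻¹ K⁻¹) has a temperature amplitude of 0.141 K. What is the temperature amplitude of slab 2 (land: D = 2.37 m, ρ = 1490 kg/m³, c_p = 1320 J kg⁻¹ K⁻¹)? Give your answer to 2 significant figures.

14 K

C_ocean = 4.65×10^8 J/(m²·K); C_land = 4.66×10^6 J/(m²·K).
A ∝ 1/C ⇒ A_land = A_ocean × C_ocean/C_land = 0.141 × 99.7 = 14.1 K.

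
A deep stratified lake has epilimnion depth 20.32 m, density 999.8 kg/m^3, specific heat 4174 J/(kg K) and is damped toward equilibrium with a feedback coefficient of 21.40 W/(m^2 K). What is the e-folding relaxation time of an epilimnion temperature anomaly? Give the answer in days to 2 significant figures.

Areal heat capacity C = ρ c_p D = 999.8 × 4174 × 20.32 = 8.48×10^7 J m⁻² K⁻¹.
Relaxation time τ = C / λ = 8.48×10^7 / 21.40 = 3.96×10^6 s.
In days: 3.96×10^6 s / (86400 s/day) = 45.9 days.

46 days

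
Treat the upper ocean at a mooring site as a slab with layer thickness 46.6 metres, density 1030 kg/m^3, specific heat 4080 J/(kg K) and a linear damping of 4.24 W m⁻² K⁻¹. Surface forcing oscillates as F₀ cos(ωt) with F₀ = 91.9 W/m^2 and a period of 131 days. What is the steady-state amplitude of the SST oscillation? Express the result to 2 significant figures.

0.84 K

Areal heat capacity C = ρ c_p D = 1030 × 4080 × 46.6 = 1.96×10^8 J/(m²·K).
Angular frequency ω = 2π / T = 2π / 1.13×10^7 s = 5.55×10^-7 s⁻¹.
√((Cω)² + λ²) = √((109)² + 4.24²) = 109 W/(m²·K).
Amplitude A = F₀ / √((Cω)²+λ²) = 91.9 / 109 = 0.845 K.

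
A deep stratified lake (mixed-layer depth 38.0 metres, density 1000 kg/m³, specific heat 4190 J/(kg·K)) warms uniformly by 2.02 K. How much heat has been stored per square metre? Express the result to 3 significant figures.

3.22×10^8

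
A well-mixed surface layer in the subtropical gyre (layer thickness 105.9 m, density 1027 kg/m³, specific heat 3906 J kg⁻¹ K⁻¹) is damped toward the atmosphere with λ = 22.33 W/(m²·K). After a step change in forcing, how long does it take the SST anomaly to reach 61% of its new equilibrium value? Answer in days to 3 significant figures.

Areal heat capacity C = ρ c_p D = 1027 × 3906 × 105.9 = 4.25×10^8 J/(m²·K).
τ = C / λ = 4.25×10^8 / 22.33 = 1.90×10^7 s.
Fraction reached: 1 − e^(−t/τ) = 0.61 ⇒ t = −τ ln(1 − 0.61) = τ × 0.942.
t = 1.79×10^7 s = 207 days.

207 days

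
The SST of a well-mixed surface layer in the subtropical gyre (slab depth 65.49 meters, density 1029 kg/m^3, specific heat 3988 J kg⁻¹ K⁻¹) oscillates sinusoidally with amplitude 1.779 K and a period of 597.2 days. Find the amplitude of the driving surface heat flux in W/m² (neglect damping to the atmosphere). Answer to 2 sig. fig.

58

Areal heat capacity C = ρ c_p D = 1029 × 3988 × 65.49 = 2.69×10^8 J m⁻² K⁻¹.
ω = 2π / 5.16×10^7 s = 1.22×10^-7 s⁻¹.
Cω = 2.69×10^8 × 1.22×10^-7 = 32.7 W/(m²·K).
F₀ = A × Cω = 1.779 × 32.7 = 58.2 W/m².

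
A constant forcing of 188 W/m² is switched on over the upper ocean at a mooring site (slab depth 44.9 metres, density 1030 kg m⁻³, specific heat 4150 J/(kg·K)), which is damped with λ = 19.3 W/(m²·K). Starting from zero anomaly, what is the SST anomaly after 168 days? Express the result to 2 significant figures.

7.5 K

Areal heat capacity C = ρ c_p D = 1030 × 4150 × 44.9 = 1.92×10^8 J m⁻² K⁻¹.
τ = C / λ = 1.92×10^8 / 19.3 = 9.94×10^6 s.
Equilibrium anomaly ΔT_eq = F / λ = 188 / 19.3 = 9.74 K.
t = 168 days = 1.45×10^7 s, so t/τ = 1.46.
ΔT(t) = ΔT_eq (1 − e^(−t/τ)) = 9.74 × (1 − e^−1.46) = 7.48 K.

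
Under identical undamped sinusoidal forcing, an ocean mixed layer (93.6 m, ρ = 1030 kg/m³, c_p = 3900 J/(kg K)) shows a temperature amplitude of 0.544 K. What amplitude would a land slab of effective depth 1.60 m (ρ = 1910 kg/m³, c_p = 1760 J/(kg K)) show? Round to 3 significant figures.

38.0 K

C_ocean = 3.76×10^8 J/(m²·K); C_land = 5.38×10^6 J/(m²·K).
A ∝ 1/C ⇒ A_land = A_ocean × C_ocean/C_land = 0.544 × 69.9 = 38.0 K.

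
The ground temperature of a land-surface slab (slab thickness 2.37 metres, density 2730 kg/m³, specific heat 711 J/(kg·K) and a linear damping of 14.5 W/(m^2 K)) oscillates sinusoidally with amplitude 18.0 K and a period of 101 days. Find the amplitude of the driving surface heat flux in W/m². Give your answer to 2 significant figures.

Areal heat capacity C = ρ c_p D = 2730 × 711 × 2.37 = 4.60×10^6 J/(m^2 K).
ω = 2π / 8.73×10^6 s = 7.20×10^-7 s⁻¹.
√((Cω)² + λ²) = √((3.31)² + 14.5²) = 14.9 W/(m²·K).
F₀ = A × √((Cω)²+λ²) = 18.0 × 14.9 = 268 W/m².

270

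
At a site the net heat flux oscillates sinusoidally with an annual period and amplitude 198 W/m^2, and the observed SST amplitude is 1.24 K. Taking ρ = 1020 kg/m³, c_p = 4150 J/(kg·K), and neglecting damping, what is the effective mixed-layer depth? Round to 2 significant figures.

ω = 2π / 3.15×10^7 s = 1.99×10^-7 s⁻¹.
Required C = F₀ / (A ω) = 198 / (1.24 × 1.99×10^-7) = 8.01×10^8 J/(m²·K).
D = C / (ρ c_p) = 8.01×10^8 / (1020 × 4150) = 189 m.

190 m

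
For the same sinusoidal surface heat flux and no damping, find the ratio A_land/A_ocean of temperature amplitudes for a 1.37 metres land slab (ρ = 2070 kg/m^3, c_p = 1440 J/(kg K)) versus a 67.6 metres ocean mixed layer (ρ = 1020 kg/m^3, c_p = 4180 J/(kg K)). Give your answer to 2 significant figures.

C_ocean = 1020 × 4180 × 67.6 = 2.88×10^8 J/(m²·K).
C_land = 2070 × 1440 × 1.37 = 4.08×10^6 J/(m²·K).
Undamped amplitude ∝ 1/C, so A_land/A_ocean = C_ocean/C_land = 70.6.

71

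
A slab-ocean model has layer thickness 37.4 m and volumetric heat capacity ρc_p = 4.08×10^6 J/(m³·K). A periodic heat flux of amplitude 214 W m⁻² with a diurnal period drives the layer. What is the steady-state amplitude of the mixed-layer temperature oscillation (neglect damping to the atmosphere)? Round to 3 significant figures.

0.0193 K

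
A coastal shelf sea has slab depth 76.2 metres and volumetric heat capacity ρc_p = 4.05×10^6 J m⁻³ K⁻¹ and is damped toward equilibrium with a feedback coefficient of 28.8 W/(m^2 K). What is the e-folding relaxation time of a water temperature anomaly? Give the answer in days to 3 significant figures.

124 days

Areal heat capacity C = ρc_p × D = 4.05×10^6 × 76.2 = 3.09×10^8 J m⁻² K⁻¹.
Relaxation time τ = C / λ = 3.09×10^8 / 28.8 = 1.07×10^7 s.
In days: 1.07×10^7 s / (86400 s/day) = 124 days.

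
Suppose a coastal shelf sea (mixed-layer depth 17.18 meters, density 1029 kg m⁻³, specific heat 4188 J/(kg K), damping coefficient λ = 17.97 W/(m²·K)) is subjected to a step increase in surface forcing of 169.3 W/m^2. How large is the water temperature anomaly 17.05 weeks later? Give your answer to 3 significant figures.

8.65 K

Areal heat capacity C = ρ c_p D = 1029 × 4188 × 17.18 = 7.40×10^7 J/(m^2 K).
τ = C / λ = 7.40×10^7 / 17.97 = 4.12×10^6 s.
Equilibrium anomaly ΔT_eq = F / λ = 169.3 / 17.97 = 9.42 K.
t = 17.05 weeks = 1.03×10^7 s, so t/τ = 2.50.
ΔT(t) = ΔT_eq (1 − e^(−t/τ)) = 9.42 × (1 − e^−2.50) = 8.65 K.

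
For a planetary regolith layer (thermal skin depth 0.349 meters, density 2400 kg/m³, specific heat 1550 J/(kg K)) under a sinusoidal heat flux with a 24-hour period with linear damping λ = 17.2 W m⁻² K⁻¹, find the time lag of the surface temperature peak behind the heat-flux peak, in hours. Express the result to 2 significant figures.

Areal heat capacity C = ρ c_p D = 2400 × 1550 × 0.349 = 1.30×10^6 J m⁻² K⁻¹.
ω = 2π / 86400 s = 7.27×10^-5 s⁻¹.
Phase lag φ = arctan(Cω/λ) = arctan(94.4/17.2) = 1.39 rad.
Time lag = φ / ω = 1.39 / 7.27×10^-5 = 19100 s = 5.31 hours.

5.3 hours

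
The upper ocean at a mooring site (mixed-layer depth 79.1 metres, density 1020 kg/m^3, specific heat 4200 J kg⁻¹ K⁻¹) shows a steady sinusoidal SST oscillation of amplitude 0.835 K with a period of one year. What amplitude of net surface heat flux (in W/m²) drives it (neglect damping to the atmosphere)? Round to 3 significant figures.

56.4

Areal heat capacity C = ρ c_p D = 1020 × 4200 × 79.1 = 3.39×10^8 J/(m²·K).
ω = 2π / 3.15×10^7 s = 1.99×10^-7 s⁻¹.
Cω = 3.39×10^8 × 1.99×10^-7 = 67.5 W/(m²·K).
F₀ = A × Cω = 0.835 × 67.5 = 56.4 W/m².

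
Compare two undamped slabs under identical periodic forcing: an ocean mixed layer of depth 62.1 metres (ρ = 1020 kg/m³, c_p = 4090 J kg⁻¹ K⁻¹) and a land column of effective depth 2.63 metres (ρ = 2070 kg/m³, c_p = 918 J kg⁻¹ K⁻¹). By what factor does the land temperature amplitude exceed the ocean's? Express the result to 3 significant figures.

C_ocean = 1020 × 4090 × 62.1 = 2.59×10^8 J/(m²·K).
C_land = 2070 × 918 × 2.63 = 5.00×10^6 J/(m²·K).
Undamped amplitude ∝ 1/C, so A_land/A_ocean = C_ocean/C_land = 51.8.

51.8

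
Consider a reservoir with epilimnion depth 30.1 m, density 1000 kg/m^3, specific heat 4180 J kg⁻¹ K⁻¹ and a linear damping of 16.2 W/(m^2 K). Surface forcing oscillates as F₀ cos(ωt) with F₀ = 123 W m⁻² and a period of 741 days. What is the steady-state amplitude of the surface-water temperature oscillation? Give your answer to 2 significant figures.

6.0 K

Areal heat capacity C = ρ c_p D = 1000 × 4180 × 30.1 = 1.26×10^8 J/(m²·K).
Angular frequency ω = 2π / T = 2π / 6.40×10^7 s = 9.81×10^-8 s⁻¹.
√((Cω)² + λ²) = √((12.3)² + 16.2²) = 20.4 W/(m²·K).
Amplitude A = F₀ / √((Cω)²+λ²) = 123 / 20.4 = 6.04 K.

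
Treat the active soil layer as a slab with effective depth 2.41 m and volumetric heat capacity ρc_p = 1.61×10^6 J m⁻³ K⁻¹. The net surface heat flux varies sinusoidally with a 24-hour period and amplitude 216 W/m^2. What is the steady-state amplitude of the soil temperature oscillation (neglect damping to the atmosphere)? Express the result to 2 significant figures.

0.77 K

Areal heat capacity C = ρc_p × D = 1.61×10^6 × 2.41 = 3.88×10^6 J/(m²·K).
Angular frequency ω = 2π / T = 2π / 86400 s = 7.27×10^-5 s⁻¹.
Cω = 3.88×10^6 × 7.27×10^-5 = 282 W/(m²·K).
Amplitude A = F₀ / (Cω) = 216 / 282 = 0.765 K.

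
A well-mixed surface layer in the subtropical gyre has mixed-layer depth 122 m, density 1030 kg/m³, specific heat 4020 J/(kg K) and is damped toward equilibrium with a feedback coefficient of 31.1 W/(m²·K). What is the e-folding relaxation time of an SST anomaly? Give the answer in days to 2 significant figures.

Areal heat capacity C = ρ c_p D = 1030 × 4020 × 122 = 5.05×10^8 J/(m²·K).
Relaxation time τ = C / λ = 5.05×10^8 / 31.1 = 1.62×10^7 s.
In days: 1.62×10^7 s / (86400 s/day) = 188 days.

190 days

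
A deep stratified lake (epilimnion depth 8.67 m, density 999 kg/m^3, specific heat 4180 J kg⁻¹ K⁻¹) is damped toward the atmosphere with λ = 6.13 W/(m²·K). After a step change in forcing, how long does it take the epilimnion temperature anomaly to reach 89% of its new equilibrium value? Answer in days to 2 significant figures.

150 days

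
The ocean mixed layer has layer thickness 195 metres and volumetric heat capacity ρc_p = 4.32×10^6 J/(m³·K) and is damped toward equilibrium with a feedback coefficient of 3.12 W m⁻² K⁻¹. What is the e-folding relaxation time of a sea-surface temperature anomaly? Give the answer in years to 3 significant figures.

8.56 years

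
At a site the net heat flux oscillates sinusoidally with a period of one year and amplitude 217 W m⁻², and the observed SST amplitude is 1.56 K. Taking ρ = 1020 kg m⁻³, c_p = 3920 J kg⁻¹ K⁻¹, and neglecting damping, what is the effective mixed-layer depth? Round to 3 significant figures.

ω = 2π / 3.15×10^7 s = 1.99×10^-7 s⁻¹.
Required C = F₀ / (A ω) = 217 / (1.56 × 1.99×10^-7) = 6.98×10^8 J/(m²·K).
D = C / (ρ c_p) = 6.98×10^8 / (1020 × 3920) = 175 m.

175 m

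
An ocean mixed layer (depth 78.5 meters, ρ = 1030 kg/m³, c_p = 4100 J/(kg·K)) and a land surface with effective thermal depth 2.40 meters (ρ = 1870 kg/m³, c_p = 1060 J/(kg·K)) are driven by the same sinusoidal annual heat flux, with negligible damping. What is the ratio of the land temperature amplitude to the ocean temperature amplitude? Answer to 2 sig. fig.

C_ocean = 1030 × 4100 × 78.5 = 3.32×10^8 J/(m²·K).
C_land = 1870 × 1060 × 2.40 = 4.76×10^6 J/(m²·K).
Undamped amplitude ∝ 1/C, so A_land/A_ocean = C_ocean/C_land = 69.7.

70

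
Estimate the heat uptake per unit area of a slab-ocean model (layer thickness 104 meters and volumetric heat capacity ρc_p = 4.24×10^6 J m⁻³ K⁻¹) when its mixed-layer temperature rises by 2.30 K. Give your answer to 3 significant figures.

Areal heat capacity C = ρc_p × D = 4.24×10^6 × 104 = 4.41×10^8 J/(m^2 K).
ΔQ = C ΔT = 4.41×10^8 × 2.30 = 1.01×10^9 J/m².

1.01×10^9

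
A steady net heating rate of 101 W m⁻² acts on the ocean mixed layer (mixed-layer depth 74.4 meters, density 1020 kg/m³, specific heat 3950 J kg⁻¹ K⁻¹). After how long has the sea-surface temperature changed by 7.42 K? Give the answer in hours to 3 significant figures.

Areal heat capacity C = ρ c_p D = 1020 × 3950 × 74.4 = 3.00×10^8 J/(m^2 K).
Time required: Δt = C ΔT / F = 3.00×10^8 × 7.42 / 101 = 2.20×10^7 s.
In hours: 2.20×10^7 s / (3600 s/hour) = 6120 hours.

6120 hours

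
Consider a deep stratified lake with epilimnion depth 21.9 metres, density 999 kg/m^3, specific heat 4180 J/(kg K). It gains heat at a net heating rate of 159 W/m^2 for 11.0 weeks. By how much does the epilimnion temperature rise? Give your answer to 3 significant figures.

11.6 K

Areal heat capacity C = ρ c_p D = 999 × 4180 × 21.9 = 9.15×10^7 J/(m^2 K).
Net heat input Q = F Δt = 159 × (11.0 weeks × 6.048×10^5 s/week) = 1.06×10^9 J/m².
ΔT = Q / C = 1.06×10^9 / 9.15×10^7 = 11.6 K.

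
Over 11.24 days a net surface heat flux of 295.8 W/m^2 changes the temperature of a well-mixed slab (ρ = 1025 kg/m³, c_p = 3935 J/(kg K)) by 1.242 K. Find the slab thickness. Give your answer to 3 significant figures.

57.3 m

Heat input Q = F Δt = 295.8 × 9.71×10^5 s = 2.87×10^8 J/m².
Required areal heat capacity C = Q / ΔT = 2.31×10^8 J/(m²·K).
Depth D = C / (ρ c_p) = 2.31×10^8 / (1025 × 3935) = 57.3 m.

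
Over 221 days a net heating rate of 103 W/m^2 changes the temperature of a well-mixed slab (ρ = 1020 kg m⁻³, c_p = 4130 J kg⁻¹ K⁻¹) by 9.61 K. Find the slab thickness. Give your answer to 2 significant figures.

49 m

Heat input Q = F Δt = 103 × 1.91×10^7 s = 1.97×10^9 J/m².
Required areal heat capacity C = Q / ΔT = 2.05×10^8 J/(m²·K).
Depth D = C / (ρ c_p) = 2.05×10^8 / (1020 × 4130) = 48.6 m.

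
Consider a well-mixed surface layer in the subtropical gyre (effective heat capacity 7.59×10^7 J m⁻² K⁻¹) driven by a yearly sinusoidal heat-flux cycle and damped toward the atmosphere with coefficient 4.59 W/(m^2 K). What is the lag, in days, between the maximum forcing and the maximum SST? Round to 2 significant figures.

Areal heat capacity C = 7.59×10^7 J m⁻² K⁻¹ (given).
ω = 2π / 3.15×10^7 s = 1.99×10^-7 s⁻¹.
Phase lag φ = arctan(Cω/λ) = arctan(15.1/4.59) = 1.28 rad.
Time lag = φ / ω = 1.28 / 1.99×10^-7 = 6.40×10^6 s = 74.1 days.

74 days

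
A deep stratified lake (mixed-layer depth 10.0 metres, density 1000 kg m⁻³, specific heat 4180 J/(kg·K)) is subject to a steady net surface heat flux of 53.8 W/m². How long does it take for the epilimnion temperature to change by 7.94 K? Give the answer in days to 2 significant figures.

71 days

Areal heat capacity C = ρ c_p D = 1000 × 4180 × 10.0 = 4.18×10^7 J m⁻² K⁻¹.
Time required: Δt = C ΔT / F = 4.18×10^7 × 7.94 / 53.8 = 6.17×10^6 s.
In days: 6.17×10^6 s / (86400 s/day) = 71.4 days.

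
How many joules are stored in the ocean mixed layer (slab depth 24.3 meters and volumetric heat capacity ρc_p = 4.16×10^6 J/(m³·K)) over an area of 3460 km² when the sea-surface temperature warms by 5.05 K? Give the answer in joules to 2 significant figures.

1.8×10^18 J

Areal heat capacity C = ρc_p × D = 4.16×10^6 × 24.3 = 1.01×10^8 J/(m^2 K).
Heat per unit area: q = C ΔT = 1.01×10^8 × 5.05 = 5.10×10^8 J/m².
Total heat: Q = q × A = 5.10×10^8 × (3460 × 10⁶ m²) = 1.77×10^18 J.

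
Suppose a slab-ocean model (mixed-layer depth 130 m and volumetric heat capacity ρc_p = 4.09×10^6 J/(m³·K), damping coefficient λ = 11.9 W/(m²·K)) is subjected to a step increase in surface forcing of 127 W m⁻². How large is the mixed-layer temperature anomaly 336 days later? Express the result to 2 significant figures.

Areal heat capacity C = ρc_p × D = 4.09×10^6 × 130 = 5.32×10^8 J/(m^2 K).
τ = C / λ = 5.32×10^8 / 11.9 = 4.47×10^7 s.
Equilibrium anomaly ΔT_eq = F / λ = 127 / 11.9 = 10.7 K.
t = 336 days = 2.90×10^7 s, so t/τ = 0.650.
ΔT(t) = ΔT_eq (1 − e^(−t/τ)) = 10.7 × (1 − e^−0.650) = 5.10 K.

5.1 K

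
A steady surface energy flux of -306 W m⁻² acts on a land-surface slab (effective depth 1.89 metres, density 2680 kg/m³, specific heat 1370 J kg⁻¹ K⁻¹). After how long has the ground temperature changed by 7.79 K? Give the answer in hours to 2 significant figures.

49 hours

Areal heat capacity C = ρ c_p D = 2680 × 1370 × 1.89 = 6.94×10^6 J/(m^2 K).
Time required: Δt = C ΔT / F = 6.94×10^6 × -7.79 / -306 = 1.77×10^5 s.
In hours: 1.77×10^5 s / (3600 s/hour) = 49.1 hours.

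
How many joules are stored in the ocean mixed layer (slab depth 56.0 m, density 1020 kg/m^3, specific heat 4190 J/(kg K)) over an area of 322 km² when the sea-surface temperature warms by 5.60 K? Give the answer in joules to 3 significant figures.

4.32×10^17 J

Areal heat capacity C = ρ c_p D = 1020 × 4190 × 56.0 = 2.39×10^8 J m⁻² K⁻¹.
Heat per unit area: q = C ΔT = 2.39×10^8 × 5.60 = 1.34×10^9 J/m².
Total heat: Q = q × A = 1.34×10^9 × (322 × 10⁶ m²) = 4.32×10^17 J.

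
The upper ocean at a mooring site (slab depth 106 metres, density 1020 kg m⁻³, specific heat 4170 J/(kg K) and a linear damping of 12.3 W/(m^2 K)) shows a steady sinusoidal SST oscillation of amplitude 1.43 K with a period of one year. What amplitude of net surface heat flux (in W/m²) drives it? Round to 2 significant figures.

130

Areal heat capacity C = ρ c_p D = 1020 × 4170 × 106 = 4.51×10^8 J/(m^2 K).
ω = 2π / 3.15×10^7 s = 1.99×10^-7 s⁻¹.
√((Cω)² + λ²) = √((89.8)² + 12.3²) = 90.7 W/(m²·K).
F₀ = A × √((Cω)²+λ²) = 1.43 × 90.7 = 130 W/m².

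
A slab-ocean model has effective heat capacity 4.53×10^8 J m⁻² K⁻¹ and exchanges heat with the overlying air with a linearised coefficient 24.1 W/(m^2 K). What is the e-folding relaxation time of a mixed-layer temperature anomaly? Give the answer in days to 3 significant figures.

218 days

Areal heat capacity C = 4.53×10^8 J m⁻² K⁻¹ (given).
Relaxation time τ = C / λ = 4.53×10^8 / 24.1 = 1.88×10^7 s.
In days: 1.88×10^7 s / (86400 s/day) = 218 days.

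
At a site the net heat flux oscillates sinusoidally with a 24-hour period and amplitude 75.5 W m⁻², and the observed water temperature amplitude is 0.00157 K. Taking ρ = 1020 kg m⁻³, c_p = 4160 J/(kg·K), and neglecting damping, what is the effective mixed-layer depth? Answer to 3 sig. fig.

156 m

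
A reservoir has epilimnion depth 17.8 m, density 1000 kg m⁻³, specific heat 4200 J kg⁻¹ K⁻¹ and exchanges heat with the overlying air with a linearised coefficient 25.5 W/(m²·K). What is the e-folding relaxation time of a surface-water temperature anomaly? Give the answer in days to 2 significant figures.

Areal heat capacity C = ρ c_p D = 1000 × 4200 × 17.8 = 7.48×10^7 J/(m²·K).
Relaxation time τ = C / λ = 7.48×10^7 / 25.5 = 2.93×10^6 s.
In days: 2.93×10^6 s / (86400 s/day) = 33.9 days.

34 days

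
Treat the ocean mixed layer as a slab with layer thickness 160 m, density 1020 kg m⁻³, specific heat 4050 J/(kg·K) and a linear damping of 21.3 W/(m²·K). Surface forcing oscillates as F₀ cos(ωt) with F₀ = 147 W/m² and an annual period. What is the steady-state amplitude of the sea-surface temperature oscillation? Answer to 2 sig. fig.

1.1 K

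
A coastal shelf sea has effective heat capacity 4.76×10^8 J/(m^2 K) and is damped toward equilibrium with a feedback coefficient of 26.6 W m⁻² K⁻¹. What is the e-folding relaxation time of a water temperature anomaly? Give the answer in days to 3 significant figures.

Areal heat capacity C = 4.76×10^8 J/(m^2 K) (given).
Relaxation time τ = C / λ = 4.76×10^8 / 26.6 = 1.79×10^7 s.
In days: 1.79×10^7 s / (86400 s/day) = 207 days.

207 days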